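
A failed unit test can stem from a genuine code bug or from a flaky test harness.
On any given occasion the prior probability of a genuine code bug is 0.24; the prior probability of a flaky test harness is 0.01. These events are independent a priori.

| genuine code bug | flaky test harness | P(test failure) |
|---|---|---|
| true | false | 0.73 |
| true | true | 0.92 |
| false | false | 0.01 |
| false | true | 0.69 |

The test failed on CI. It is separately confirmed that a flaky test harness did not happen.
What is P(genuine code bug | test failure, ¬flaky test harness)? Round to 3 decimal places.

For the numerator, keep only genuine code bug=true terms: 0.73×0.24 = 0.175200
Denominator P(test failure | ¬flaky test harness): 0.01×0.76 + 0.73×0.24 = 0.182800
Posterior = 0.175200 / 0.182800 ≈ 0.958

P(genuine code bug | test failure, ¬flaky test harness) ≈ 0.958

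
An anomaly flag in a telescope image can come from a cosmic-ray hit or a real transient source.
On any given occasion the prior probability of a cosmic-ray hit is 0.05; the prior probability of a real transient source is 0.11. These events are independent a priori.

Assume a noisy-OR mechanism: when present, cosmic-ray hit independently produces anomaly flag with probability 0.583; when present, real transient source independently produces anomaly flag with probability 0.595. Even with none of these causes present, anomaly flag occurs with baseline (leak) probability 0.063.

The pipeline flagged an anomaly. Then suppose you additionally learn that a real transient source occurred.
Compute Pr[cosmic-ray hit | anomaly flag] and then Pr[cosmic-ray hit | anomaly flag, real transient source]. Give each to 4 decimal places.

Pr[cosmic-ray hit | anomaly flag] ≈ 0.2118; Pr[cosmic-ray hit | anomaly flag, real transient source] ≈ 0.0666

Under noisy-OR, P(anomaly flag | causes) = 1 − (1−0.063)·∏(1−qᵢ) over the active causes.
P(anomaly flag) = 0.063×0.95×0.89 + 0.620515×0.95×0.11 + 0.609271×0.05×0.89 + 0.841755×0.05×0.11 = 0.053267 + 0.064844 + 0.027113 + 0.004630 = 0.149854
Restricting to configurations with cosmic-ray hit present: 0.027113 + 0.004630 = 0.031743.
Hence the posterior is 0.031743/0.149854 ≈ 0.2118.

Now condition on the additional information:
Enumerate both values of cosmic-ray hit and weight by the priors:
  P(anomaly flag | real transient source) = 0.620515·0.95 + 0.841755·0.05
        = 0.589489 + 0.042088 = 0.631577
Configurations with cosmic-ray hit contribute 0.042088, so
  P(cosmic-ray hit | anomaly flag, real transient source) = 0.042088 / 0.631577 ≈ 0.0666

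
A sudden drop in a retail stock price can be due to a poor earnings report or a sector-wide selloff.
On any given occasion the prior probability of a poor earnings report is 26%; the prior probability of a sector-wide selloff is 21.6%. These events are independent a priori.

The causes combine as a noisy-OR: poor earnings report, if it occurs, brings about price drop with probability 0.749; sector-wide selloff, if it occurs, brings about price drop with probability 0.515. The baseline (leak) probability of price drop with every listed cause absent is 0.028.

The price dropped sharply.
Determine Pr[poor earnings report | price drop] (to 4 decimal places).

Pr[poor earnings report | price drop] ≈ 0.6690

Under noisy-OR, P(price drop | causes) = 1 − (1−0.028)·∏(1−qᵢ) over the active causes.
Enumerate the 4 (poor earnings report, sector-wide selloff) configurations and weight by the priors:
  P(price drop) = 0.028*0.74*0.784 + 0.52858*0.74*0.216 + 0.756028*0.26*0.784 + 0.881674*0.26*0.216
        = 0.016244 + 0.084488 + 0.154109 + 0.049515 = 0.304356
The terms with poor earnings report present sum to 0.203624, so
  P(poor earnings report | price drop) = 0.203624 / 0.304356 ≈ 0.6690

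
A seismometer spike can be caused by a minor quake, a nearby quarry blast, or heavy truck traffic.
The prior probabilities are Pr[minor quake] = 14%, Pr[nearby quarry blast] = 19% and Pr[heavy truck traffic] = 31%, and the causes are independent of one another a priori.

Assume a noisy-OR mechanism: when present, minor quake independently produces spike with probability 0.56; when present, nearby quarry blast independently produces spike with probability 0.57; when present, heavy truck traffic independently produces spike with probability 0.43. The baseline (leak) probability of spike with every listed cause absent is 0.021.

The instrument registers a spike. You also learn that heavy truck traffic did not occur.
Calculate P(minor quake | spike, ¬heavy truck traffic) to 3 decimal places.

Under noisy-OR, P(spike | causes) = 1 − (1−0.021)·∏(1−qᵢ) over the active causes.
P(spike | ¬heavy truck traffic) = 0.021·0.86·0.81 + 0.57903·0.86·0.19 + 0.56924·0.14·0.81 + 0.814773·0.14·0.19 = 0.014629 + 0.094614 + 0.064552 + 0.021673 = 0.195468
Restricting to configurations with minor quake present: 0.064552 + 0.021673 = 0.086225.
So P(minor quake | spike, ¬heavy truck traffic) = 0.086225/0.195468 ≈ 0.441.

P(minor quake | spike, ¬heavy truck traffic) ≈ 0.441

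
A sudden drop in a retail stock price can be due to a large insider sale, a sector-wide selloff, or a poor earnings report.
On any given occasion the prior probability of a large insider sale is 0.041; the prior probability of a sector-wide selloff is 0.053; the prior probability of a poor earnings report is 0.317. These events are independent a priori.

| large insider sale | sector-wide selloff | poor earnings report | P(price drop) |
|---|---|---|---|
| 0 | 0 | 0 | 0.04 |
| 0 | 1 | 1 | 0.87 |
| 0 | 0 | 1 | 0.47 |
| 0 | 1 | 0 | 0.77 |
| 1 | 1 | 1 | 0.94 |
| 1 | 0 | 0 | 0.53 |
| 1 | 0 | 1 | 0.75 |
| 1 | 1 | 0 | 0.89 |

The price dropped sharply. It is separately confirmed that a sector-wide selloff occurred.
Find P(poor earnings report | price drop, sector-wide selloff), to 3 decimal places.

Sum P(price drop|·) weighted by the priors over the 4 (large insider sale, poor earnings report) configurations:
  P(price drop | sector-wide selloff) = 0.77·0.959·0.683 + 0.87·0.959·0.317 + 0.89·0.041·0.683 + 0.94·0.041·0.317
        = 0.504348 + 0.264483 + 0.024923 + 0.012217 = 0.805971
The terms with poor earnings report present sum to 0.276700, so
  P(poor earnings report | price drop, sector-wide selloff) = 0.276700 / 0.805971 ≈ 0.343

P(poor earnings report | price drop, sector-wide selloff) ≈ 0.343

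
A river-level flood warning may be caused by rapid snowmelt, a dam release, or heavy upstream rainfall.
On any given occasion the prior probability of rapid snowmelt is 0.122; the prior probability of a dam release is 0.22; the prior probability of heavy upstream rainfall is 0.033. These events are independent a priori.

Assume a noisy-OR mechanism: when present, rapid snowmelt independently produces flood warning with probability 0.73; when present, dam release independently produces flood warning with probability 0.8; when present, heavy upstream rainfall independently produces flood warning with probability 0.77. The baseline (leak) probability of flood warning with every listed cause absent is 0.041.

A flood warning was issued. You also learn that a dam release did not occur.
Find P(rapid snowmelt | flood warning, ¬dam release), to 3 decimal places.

Under noisy-OR, P(flood warning | causes) = 1 − (1−0.041)·∏(1−qᵢ) over the active causes.
Sum P(flood warning|·) weighted by the priors over the 4 (rapid snowmelt, heavy upstream rainfall) configurations:
  P(flood warning | ¬dam release) = 0.041×0.878×0.967 + 0.77943×0.878×0.033 + 0.74107×0.122×0.967 + 0.940446×0.122×0.033
        = 0.034810 + 0.022583 + 0.087427 + 0.003786 = 0.148606
Keeping only the rapid snowmelt-present terms gives 0.091213, so
  P(rapid snowmelt | flood warning, ¬dam release) = 0.091213 / 0.148606 ≈ 0.614

P(rapid snowmelt | flood warning, ¬dam release) ≈ 0.614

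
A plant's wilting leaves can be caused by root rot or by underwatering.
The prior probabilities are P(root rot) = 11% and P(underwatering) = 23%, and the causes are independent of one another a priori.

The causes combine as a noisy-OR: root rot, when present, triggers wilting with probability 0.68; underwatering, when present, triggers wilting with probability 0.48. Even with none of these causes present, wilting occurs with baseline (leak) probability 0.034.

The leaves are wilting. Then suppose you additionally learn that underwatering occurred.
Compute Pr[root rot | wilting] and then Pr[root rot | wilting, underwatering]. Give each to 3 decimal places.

Under noisy-OR, P(wilting | causes) = 1 − (1−0.034)·∏(1−qᵢ) over the active causes.
For the numerator, keep only root rot=true terms: 0.058518 + 0.021233 = 0.079751
The normalizing constant is 0.034·0.89·0.77 + 0.49768·0.89·0.23 + 0.69088·0.11·0.77 + 0.839258·0.11·0.23 = 0.204926
Posterior = 0.079751 / 0.204926 ≈ 0.389

With the extra evidence:
Numerator (weight on configurations with root rot): 0.839258×0.11 = 0.092318
The normalizing constant is 0.49768×0.89 + 0.839258×0.11 = 0.535253
Posterior = 0.092318 / 0.535253 ≈ 0.172

Pr[root rot | wilting] ≈ 0.389; Pr[root rot | wilting, underwatering] ≈ 0.172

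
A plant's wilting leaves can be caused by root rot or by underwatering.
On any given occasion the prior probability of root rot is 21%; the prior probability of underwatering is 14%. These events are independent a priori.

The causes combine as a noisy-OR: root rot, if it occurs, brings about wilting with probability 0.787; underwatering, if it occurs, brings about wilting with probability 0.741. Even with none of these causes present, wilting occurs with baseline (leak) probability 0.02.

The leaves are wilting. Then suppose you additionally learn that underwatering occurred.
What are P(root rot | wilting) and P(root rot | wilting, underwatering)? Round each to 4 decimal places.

P(root rot | wilting) ≈ 0.6398; P(root rot | wilting, underwatering) ≈ 0.2520

Under noisy-OR, P(wilting | causes) = 1 − (1−0.02)·∏(1−qᵢ) over the active causes.
P(wilting) = 0.02×0.79×0.86 + 0.74618×0.79×0.14 + 0.79126×0.21×0.86 + 0.945936×0.21×0.14 = 0.013588 + 0.082528 + 0.142902 + 0.027811 = 0.266829
Of this, 0.170713 comes from 0.142902 + 0.027811 (the root rot=true cases).
So P(root rot | wilting) = 0.170713/0.266829 ≈ 0.6398.

With the extra evidence:
Sum P(wilting|·) weighted by the priors over both values of root rot:
  P(wilting | underwatering) = 0.74618·0.79 + 0.945936·0.21
        = 0.589482 + 0.198647 = 0.788129
The terms with root rot present sum to 0.198647, so
  P(root rot | wilting, underwatering) = 0.198647 / 0.788129 ≈ 0.2520
The drop from 0.6398 to 0.2520 is the explaining-away (discounting) effect.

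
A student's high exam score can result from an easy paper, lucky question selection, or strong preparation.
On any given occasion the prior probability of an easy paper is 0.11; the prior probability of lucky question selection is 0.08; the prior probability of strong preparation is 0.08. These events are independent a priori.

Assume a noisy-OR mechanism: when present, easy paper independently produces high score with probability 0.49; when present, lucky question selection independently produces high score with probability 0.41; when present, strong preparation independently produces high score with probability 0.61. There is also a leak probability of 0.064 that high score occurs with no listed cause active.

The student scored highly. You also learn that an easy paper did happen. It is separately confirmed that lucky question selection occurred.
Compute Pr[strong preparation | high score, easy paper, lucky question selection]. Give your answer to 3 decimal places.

Pr[strong preparation | high score, easy paper, lucky question selection] ≈ 0.097

Under noisy-OR, P(high score | causes) = 1 − (1−0.064)·∏(1−qᵢ) over the active causes.
For the numerator, keep only strong preparation=true terms: 0.890159×0.08 = 0.071213
The normalizing constant is 0.718358×0.92 + 0.890159×0.08 = 0.732102
Posterior = 0.071213 / 0.732102 ≈ 0.097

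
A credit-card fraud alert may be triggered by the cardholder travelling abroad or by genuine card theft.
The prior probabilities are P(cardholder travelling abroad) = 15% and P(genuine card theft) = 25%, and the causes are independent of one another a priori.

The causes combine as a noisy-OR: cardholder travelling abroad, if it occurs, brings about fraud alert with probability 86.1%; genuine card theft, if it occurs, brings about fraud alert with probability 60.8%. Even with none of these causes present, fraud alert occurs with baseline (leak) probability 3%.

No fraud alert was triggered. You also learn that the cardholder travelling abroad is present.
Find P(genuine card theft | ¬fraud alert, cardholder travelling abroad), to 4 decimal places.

Under noisy-OR, P(fraud alert | causes) = 1 − (1−0.03)·∏(1−qᵢ) over the active causes.
Numerator (weight on configurations with genuine card theft): 0.052853×0.25 = 0.013213
Normalizer over all consistent configurations: 0.13483×0.75 + 0.052853×0.25 = 0.114336
P(genuine card theft | ¬fraud alert, cardholder travelling abroad) = 0.013213/0.114336 ≈ 0.1156

P(genuine card theft | ¬fraud alert, cardholder travelling abroad) ≈ 0.1156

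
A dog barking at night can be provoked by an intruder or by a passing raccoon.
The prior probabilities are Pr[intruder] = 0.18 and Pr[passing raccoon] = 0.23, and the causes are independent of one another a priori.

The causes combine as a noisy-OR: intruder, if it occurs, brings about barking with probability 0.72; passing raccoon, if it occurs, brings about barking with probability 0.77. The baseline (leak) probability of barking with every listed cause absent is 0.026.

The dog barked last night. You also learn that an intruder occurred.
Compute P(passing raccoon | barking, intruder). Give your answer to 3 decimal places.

Under noisy-OR, P(barking | causes) = 1 − (1−0.026)·∏(1−qᵢ) over the active causes.
By total probability over both values of passing raccoon:
  P(barking | intruder) = 0.72728*0.77 + 0.937274*0.23
        = 0.560006 + 0.215573 = 0.775579
Configurations with passing raccoon contribute 0.215573, so
  P(passing raccoon | barking, intruder) = 0.215573 / 0.775579 ≈ 0.278

P(passing raccoon | barking, intruder) ≈ 0.278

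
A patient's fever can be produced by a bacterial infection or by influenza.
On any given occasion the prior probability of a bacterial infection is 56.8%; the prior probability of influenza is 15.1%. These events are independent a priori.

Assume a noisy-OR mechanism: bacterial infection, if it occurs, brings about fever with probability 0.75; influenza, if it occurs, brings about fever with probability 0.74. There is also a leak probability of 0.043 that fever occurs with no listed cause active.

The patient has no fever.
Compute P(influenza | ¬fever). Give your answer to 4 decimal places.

Under noisy-OR, P(fever | causes) = 1 − (1−0.043)·∏(1−qᵢ) over the active causes.
Weight on influenza=true, given the evidence: 0.016231 + 0.005335 = 0.021566
Normalizer over all consistent configurations: 0.957×0.432×0.849 + 0.24882×0.432×0.151 + 0.23925×0.568×0.849 + 0.062205×0.568×0.151 = 0.487937
Posterior = 0.021566 / 0.487937 ≈ 0.0442

P(influenza | ¬fever) ≈ 0.0442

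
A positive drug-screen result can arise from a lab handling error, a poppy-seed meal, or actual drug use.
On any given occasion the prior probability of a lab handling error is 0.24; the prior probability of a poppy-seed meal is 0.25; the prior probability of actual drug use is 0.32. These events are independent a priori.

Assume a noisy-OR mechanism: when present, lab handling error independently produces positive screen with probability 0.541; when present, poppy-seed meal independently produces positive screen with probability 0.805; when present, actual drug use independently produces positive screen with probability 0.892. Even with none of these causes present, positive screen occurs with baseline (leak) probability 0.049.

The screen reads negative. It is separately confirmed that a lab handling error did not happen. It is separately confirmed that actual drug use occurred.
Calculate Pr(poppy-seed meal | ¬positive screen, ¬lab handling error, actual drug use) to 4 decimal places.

Pr(poppy-seed meal | ¬positive screen, ¬lab handling error, actual drug use) ≈ 0.0610

Under noisy-OR, P(positive screen | causes) = 1 − (1−0.049)·∏(1−qᵢ) over the active causes.
Sum P(¬positive screen|·) weighted by the priors over both values of poppy-seed meal:
  P(¬positive screen | ¬lab handling error, actual drug use) = 0.102708·0.75 + 0.020028·0.25
        = 0.077031 + 0.005007 = 0.082038
Configurations with poppy-seed meal contribute 0.005007, so
  P(poppy-seed meal | ¬positive screen, ¬lab handling error, actual drug use) = 0.005007 / 0.082038 ≈ 0.0610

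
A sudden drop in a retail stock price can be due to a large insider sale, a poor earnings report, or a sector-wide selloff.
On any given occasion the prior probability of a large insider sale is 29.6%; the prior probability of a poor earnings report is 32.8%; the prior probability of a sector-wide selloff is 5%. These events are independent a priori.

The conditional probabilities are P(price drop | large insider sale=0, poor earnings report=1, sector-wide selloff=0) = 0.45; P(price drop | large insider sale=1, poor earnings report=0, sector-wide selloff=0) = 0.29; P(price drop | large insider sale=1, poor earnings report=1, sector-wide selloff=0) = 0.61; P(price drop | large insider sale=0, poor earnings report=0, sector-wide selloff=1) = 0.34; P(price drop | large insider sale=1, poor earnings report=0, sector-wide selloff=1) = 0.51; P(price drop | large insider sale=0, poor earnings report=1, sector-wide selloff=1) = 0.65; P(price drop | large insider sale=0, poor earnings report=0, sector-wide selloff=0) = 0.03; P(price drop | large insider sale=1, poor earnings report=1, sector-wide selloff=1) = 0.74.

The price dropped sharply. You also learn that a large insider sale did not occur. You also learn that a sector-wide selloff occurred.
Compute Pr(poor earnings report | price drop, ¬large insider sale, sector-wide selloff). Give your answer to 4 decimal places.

Pr(poor earnings report | price drop, ¬large insider sale, sector-wide selloff) ≈ 0.4827

Sum P(price drop|·) weighted by the priors over both values of poor earnings report:
  P(price drop | ¬large insider sale, sector-wide selloff) = 0.34*0.672 + 0.65*0.328
        = 0.228480 + 0.213200 = 0.441680
Configurations with poor earnings report contribute 0.213200, so
  P(poor earnings report | price drop, ¬large insider sale, sector-wide selloff) = 0.213200 / 0.441680 ≈ 0.4827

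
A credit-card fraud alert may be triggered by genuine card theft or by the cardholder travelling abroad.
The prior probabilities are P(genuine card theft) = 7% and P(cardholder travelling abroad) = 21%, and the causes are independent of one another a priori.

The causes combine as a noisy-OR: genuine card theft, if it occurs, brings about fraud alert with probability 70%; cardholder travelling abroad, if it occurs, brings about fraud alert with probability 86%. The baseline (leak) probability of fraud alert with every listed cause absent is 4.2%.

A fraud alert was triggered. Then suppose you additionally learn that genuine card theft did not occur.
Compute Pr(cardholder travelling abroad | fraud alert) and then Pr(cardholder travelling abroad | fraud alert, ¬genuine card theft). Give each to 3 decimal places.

Pr(cardholder travelling abroad | fraud alert) ≈ 0.723; Pr(cardholder travelling abroad | fraud alert, ¬genuine card theft) ≈ 0.846

Under noisy-OR, P(fraud alert | causes) = 1 − (1−0.042)·∏(1−qᵢ) over the active causes.
P(fraud alert) = 0.042·0.93·0.79 + 0.86588·0.93·0.21 + 0.7126·0.07·0.79 + 0.959764·0.07·0.21 = 0.030857 + 0.169106 + 0.039407 + 0.014109 = 0.253479
Of this, 0.183215 comes from 0.169106 + 0.014109 (the cardholder travelling abroad=true cases).
So P(cardholder travelling abroad | fraud alert) = 0.183215/0.253479 ≈ 0.723.

Now condition on the additional information:
Weight on cardholder travelling abroad=true, given the evidence: 0.86588*0.21 = 0.181835
Denominator P(fraud alert | ¬genuine card theft): 0.042*0.79 + 0.86588*0.21 = 0.215015
P(cardholder travelling abroad | fraud alert, ¬genuine card theft) = 0.181835/0.215015 ≈ 0.846
Ruling out genuine card theft raises the posterior on cardholder travelling abroad — the flip side of explaining away.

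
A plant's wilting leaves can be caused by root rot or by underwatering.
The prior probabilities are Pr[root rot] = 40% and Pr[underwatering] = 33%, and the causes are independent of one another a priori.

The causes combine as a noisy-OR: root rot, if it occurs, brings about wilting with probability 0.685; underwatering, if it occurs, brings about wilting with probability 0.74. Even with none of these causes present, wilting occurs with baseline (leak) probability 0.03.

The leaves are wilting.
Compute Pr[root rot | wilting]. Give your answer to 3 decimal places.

Under noisy-OR, P(wilting | causes) = 1 − (1−0.03)·∏(1−qᵢ) over the active causes.
P(wilting) = 0.03*0.6*0.67 + 0.7478*0.6*0.33 + 0.69445*0.4*0.67 + 0.920557*0.4*0.33 = 0.012060 + 0.148064 + 0.186113 + 0.121514 = 0.467751
Of this, 0.307627 comes from 0.186113 + 0.121514 (the root rot=true cases).
So P(root rot | wilting) = 0.307627/0.467751 ≈ 0.658.

Pr[root rot | wilting] ≈ 0.658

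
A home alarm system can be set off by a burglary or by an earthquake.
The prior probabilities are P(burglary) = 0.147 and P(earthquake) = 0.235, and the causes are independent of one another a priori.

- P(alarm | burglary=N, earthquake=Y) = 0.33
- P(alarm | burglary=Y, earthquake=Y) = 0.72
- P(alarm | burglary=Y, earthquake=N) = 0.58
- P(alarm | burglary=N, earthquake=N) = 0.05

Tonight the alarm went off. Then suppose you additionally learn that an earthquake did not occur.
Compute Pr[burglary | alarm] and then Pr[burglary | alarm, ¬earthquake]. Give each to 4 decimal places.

By total probability over the 4 (burglary, earthquake) configurations:
  P(alarm) = 0.05·0.853·0.765 + 0.33·0.853·0.235 + 0.58·0.147·0.765 + 0.72·0.147·0.235
        = 0.032627 + 0.066150 + 0.065224 + 0.024872 = 0.188873
Keeping only the burglary-present terms gives 0.090096, so
  P(burglary | alarm) = 0.090096 / 0.188873 ≈ 0.4770

With the extra evidence:
Numerator (weight on configurations with burglary): 0.58*0.147 = 0.085260
The normalizing constant is 0.05*0.853 + 0.58*0.147 = 0.127910
Posterior = 0.085260 / 0.127910 ≈ 0.6666
With earthquake excluded, burglary must carry more of the explanatory weight for the alarm.

Pr[burglary | alarm] ≈ 0.4770; Pr[burglary | alarm, ¬earthquake] ≈ 0.6666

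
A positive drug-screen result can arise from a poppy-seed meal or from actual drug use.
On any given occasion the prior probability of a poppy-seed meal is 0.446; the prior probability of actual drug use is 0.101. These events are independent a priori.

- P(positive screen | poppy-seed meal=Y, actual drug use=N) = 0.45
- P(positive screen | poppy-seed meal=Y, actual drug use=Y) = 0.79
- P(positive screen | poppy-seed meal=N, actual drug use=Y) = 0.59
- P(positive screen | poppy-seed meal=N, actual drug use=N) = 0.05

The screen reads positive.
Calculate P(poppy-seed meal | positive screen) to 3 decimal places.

P(poppy-seed meal | positive screen) ≈ 0.789

Sum P(positive screen|·) weighted by the priors over the 4 (poppy-seed meal, actual drug use) configurations:
  P(positive screen) = 0.05×0.554×0.899 + 0.59×0.554×0.101 + 0.45×0.446×0.899 + 0.79×0.446×0.101
        = 0.024902 + 0.033013 + 0.180429 + 0.035586 = 0.273930
Configurations with poppy-seed meal contribute 0.216015, so
  P(poppy-seed meal | positive screen) = 0.216015 / 0.273930 ≈ 0.789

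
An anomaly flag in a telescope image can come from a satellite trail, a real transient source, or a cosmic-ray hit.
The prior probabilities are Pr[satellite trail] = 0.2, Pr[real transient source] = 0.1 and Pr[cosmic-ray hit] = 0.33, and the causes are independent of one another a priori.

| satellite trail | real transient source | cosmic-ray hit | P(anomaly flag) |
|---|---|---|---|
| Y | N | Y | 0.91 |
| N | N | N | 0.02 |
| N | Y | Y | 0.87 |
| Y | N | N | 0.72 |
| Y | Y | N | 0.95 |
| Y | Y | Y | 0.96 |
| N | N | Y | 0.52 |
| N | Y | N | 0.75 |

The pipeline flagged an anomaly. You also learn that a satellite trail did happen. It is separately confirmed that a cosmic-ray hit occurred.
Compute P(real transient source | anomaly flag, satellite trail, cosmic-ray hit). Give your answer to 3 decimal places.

P(real transient source | anomaly flag, satellite trail, cosmic-ray hit) ≈ 0.105

Numerator (weight on configurations with real transient source): 0.96×0.1 = 0.096000
The normalizing constant is 0.91×0.9 + 0.96×0.1 = 0.915000
P(real transient source | anomaly flag, satellite trail, cosmic-ray hit) = 0.096000/0.915000 ≈ 0.105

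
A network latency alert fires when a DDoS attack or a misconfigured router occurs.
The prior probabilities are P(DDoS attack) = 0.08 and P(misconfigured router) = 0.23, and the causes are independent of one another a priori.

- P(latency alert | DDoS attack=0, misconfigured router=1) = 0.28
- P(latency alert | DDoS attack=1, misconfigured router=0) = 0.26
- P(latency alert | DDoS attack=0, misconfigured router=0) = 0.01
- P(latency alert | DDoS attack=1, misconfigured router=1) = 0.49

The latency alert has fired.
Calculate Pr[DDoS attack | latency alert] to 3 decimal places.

By total probability over the 4 (DDoS attack, misconfigured router) configurations:
  P(latency alert) = 0.01*0.92*0.77 + 0.28*0.92*0.23 + 0.26*0.08*0.77 + 0.49*0.08*0.23
        = 0.007084 + 0.059248 + 0.016016 + 0.009016 = 0.091364
The terms with DDoS attack present sum to 0.025032, so
  P(DDoS attack | latency alert) = 0.025032 / 0.091364 ≈ 0.274

Pr[DDoS attack | latency alert] ≈ 0.274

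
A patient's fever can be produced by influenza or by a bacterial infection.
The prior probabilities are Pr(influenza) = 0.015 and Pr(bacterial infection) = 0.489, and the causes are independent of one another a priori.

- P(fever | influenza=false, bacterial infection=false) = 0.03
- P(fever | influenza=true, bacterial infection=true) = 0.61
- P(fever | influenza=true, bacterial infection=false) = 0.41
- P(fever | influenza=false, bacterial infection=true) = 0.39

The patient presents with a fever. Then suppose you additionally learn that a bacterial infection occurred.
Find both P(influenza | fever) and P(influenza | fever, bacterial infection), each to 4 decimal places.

P(influenza | fever) ≈ 0.0362; P(influenza | fever, bacterial infection) ≈ 0.0233

By total probability over the 4 (influenza, bacterial infection) configurations:
  P(fever) = 0.03*0.985*0.511 + 0.39*0.985*0.489 + 0.41*0.015*0.511 + 0.61*0.015*0.489
        = 0.015100 + 0.187849 + 0.003143 + 0.004474 = 0.210566
The terms with influenza present sum to 0.007617, so
  P(influenza | fever) = 0.007617 / 0.210566 ≈ 0.0362

Now also conditioning on bacterial infection=true:
Numerator (weight on configurations with influenza): 0.61*0.015 = 0.009150
Normalizer over all consistent configurations: 0.39*0.985 + 0.61*0.015 = 0.393300
P(influenza | fever, bacterial infection) = 0.009150/0.393300 ≈ 0.0233
The drop from 0.0362 to 0.0233 is the explaining-away (discounting) effect.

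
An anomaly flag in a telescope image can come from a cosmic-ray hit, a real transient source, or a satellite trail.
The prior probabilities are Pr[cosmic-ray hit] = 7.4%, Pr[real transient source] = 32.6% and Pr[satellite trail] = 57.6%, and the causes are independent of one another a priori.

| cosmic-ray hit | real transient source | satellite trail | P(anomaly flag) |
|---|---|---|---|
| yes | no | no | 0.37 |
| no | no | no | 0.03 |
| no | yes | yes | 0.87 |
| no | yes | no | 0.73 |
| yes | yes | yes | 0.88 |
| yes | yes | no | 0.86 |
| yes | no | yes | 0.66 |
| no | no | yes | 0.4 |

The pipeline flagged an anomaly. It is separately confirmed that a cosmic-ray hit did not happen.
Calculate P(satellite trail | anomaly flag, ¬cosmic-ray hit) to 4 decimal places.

P(satellite trail | anomaly flag, ¬cosmic-ray hit) ≈ 0.7443

For the numerator, keep only satellite trail=true terms: 0.155290 + 0.163365 = 0.318655
The normalizing constant is 0.03*0.674*0.424 + 0.4*0.674*0.576 + 0.73*0.326*0.424 + 0.87*0.326*0.576 = 0.428132
Posterior = 0.318655 / 0.428132 ≈ 0.7443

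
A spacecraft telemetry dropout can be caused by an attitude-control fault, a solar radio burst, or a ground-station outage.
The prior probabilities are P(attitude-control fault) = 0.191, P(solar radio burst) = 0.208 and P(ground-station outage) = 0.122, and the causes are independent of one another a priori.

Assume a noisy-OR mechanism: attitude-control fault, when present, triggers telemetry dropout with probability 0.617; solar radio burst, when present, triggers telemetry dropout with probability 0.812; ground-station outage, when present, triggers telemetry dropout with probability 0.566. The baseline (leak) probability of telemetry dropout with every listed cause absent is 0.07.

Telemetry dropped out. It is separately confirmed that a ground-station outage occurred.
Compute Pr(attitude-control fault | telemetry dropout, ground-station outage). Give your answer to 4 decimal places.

Pr(attitude-control fault | telemetry dropout, ground-station outage) ≈ 0.2364

Under noisy-OR, P(telemetry dropout | causes) = 1 − (1−0.07)·∏(1−qᵢ) over the active causes.
For the numerator, keep only attitude-control fault=true terms: 0.127887 + 0.038573 = 0.166460
The normalizing constant is 0.59638*0.809*0.792 + 0.924119*0.809*0.208 + 0.845414*0.191*0.792 + 0.970938*0.191*0.208 = 0.704080
Posterior = 0.166460 / 0.704080 ≈ 0.2364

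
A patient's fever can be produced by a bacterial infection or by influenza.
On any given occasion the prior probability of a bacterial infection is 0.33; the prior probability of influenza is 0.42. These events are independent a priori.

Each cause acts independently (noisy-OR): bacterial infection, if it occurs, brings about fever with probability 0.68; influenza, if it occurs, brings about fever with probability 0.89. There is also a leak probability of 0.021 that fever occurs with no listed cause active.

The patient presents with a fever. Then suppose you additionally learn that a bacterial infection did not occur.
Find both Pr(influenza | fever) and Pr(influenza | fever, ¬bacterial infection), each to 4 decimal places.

Pr(influenza | fever) ≈ 0.7339; Pr(influenza | fever, ¬bacterial infection) ≈ 0.9685

Under noisy-OR, P(fever | causes) = 1 − (1−0.021)·∏(1−qᵢ) over the active causes.
Sum P(fever|·) weighted by the priors over the 4 (bacterial infection, influenza) configurations:
  P(fever) = 0.021·0.67·0.58 + 0.89231·0.67·0.42 + 0.68672·0.33·0.58 + 0.965539·0.33·0.42
        = 0.008161 + 0.251096 + 0.131438 + 0.133824 = 0.524519
Keeping only the influenza-present terms gives 0.384920, so
  P(influenza | fever) = 0.384920 / 0.524519 ≈ 0.7339

With the extra evidence:
Sum P(fever|·) weighted by the priors over both values of influenza:
  P(fever | ¬bacterial infection) = 0.021·0.58 + 0.89231·0.42
        = 0.012180 + 0.374770 = 0.386950
The terms with influenza present sum to 0.374770, so
  P(influenza | fever, ¬bacterial infection) = 0.374770 / 0.386950 ≈ 0.9685
With bacterial infection excluded, influenza must carry more of the explanatory weight for the fever.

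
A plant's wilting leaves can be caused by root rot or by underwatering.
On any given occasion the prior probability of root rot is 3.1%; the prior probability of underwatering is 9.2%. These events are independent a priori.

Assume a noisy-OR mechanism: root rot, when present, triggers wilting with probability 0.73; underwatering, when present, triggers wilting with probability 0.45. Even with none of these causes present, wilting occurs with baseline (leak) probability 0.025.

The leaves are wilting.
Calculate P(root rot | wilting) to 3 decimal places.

P(root rot | wilting) ≈ 0.268

Under noisy-OR, P(wilting | causes) = 1 − (1−0.025)·∏(1−qᵢ) over the active causes.
Sum P(wilting|·) weighted by the priors over the 4 (root rot, underwatering) configurations:
  P(wilting) = 0.025·0.969·0.908 + 0.46375·0.969·0.092 + 0.73675·0.031·0.908 + 0.855212·0.031·0.092
        = 0.021996 + 0.041342 + 0.020738 + 0.002439 = 0.086515
Keeping only the root rot-present terms gives 0.023177, so
  P(root rot | wilting) = 0.023177 / 0.086515 ≈ 0.268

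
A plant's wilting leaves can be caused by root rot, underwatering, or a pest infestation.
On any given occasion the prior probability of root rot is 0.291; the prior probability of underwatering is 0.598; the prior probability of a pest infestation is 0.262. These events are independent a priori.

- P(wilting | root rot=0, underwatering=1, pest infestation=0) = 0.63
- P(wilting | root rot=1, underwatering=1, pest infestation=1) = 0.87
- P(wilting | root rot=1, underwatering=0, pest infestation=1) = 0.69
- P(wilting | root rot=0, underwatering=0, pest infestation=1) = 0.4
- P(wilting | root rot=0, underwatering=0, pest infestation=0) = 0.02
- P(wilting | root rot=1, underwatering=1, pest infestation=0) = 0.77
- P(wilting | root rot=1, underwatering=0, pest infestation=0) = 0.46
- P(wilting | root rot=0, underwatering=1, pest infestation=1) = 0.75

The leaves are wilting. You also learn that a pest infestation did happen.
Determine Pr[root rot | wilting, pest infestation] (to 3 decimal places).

Pr[root rot | wilting, pest infestation] ≈ 0.350

For the numerator, keep only root rot=true terms: 0.080718 + 0.151396 = 0.232114
The normalizing constant is 0.4·0.709·0.402 + 0.75·0.709·0.598 + 0.69·0.291·0.402 + 0.87·0.291·0.598 = 0.664107
P(root rot | wilting, pest infestation) = 0.232114/0.664107 ≈ 0.350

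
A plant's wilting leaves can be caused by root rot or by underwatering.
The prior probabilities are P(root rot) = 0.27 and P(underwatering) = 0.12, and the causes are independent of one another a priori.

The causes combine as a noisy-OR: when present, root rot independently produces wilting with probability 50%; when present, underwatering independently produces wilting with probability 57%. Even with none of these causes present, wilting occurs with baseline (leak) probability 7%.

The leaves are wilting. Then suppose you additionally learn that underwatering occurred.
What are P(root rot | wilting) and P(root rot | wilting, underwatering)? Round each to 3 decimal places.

Under noisy-OR, P(wilting | causes) = 1 − (1−0.07)·∏(1−qᵢ) over the active causes.
Numerator (weight on configurations with root rot): 0.127116 + 0.025922 = 0.153038
Denominator P(wilting): 0.07·0.73·0.88 + 0.6001·0.73·0.12 + 0.535·0.27·0.88 + 0.80005·0.27·0.12 = 0.250575
Posterior = 0.153038 / 0.250575 ≈ 0.611

With the extra evidence:
By total probability over both values of root rot:
  P(wilting | underwatering) = 0.6001×0.73 + 0.80005×0.27
        = 0.438073 + 0.216014 = 0.654087
The terms with root rot present sum to 0.216014, so
  P(root rot | wilting, underwatering) = 0.216014 / 0.654087 ≈ 0.330
The drop from 0.611 to 0.330 is the explaining-away (discounting) effect.

P(root rot | wilting) ≈ 0.611; P(root rot | wilting, underwatering) ≈ 0.330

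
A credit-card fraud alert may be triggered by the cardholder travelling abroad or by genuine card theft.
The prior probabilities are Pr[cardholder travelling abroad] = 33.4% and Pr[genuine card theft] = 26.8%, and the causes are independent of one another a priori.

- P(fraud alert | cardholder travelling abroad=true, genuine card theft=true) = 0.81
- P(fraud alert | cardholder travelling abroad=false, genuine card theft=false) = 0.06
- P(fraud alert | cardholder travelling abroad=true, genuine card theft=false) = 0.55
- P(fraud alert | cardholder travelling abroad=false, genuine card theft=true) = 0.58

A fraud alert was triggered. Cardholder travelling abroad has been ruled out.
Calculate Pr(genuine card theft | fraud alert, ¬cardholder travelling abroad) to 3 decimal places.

P(fraud alert | ¬cardholder travelling abroad) = 0.06·0.732 + 0.58·0.268 = 0.043920 + 0.155440 = 0.199360
The genuine card theft-present share is 0.58·0.268 = 0.155440.
Hence the posterior is 0.155440/0.199360 ≈ 0.780.

Pr(genuine card theft | fraud alert, ¬cardholder travelling abroad) ≈ 0.780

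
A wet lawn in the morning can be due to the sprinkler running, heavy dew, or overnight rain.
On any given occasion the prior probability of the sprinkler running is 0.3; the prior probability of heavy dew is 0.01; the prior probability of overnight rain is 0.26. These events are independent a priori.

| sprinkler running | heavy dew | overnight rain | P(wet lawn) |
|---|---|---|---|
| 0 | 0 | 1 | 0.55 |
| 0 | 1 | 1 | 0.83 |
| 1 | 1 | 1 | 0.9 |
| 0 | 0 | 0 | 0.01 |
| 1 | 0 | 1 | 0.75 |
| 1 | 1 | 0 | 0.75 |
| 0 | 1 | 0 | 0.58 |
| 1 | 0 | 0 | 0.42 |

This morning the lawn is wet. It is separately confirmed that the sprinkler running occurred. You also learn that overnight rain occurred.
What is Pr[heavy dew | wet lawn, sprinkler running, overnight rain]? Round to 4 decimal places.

Sum P(wet lawn|·) weighted by the priors over both values of heavy dew:
  P(wet lawn | sprinkler running, overnight rain) = 0.75*0.99 + 0.9*0.01
        = 0.742500 + 0.009000 = 0.751500
Configurations with heavy dew contribute 0.009000, so
  P(heavy dew | wet lawn, sprinkler running, overnight rain) = 0.009000 / 0.751500 ≈ 0.0120

Pr[heavy dew | wet lawn, sprinkler running, overnight rain] ≈ 0.0120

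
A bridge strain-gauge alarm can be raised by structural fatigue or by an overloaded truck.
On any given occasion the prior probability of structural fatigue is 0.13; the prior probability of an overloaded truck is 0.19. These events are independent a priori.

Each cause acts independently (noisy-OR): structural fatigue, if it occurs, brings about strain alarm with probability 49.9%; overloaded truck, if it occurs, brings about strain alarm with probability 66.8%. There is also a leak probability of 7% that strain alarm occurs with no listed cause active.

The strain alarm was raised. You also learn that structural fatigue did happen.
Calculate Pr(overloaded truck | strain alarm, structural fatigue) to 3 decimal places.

Under noisy-OR, P(strain alarm | causes) = 1 − (1−0.07)·∏(1−qᵢ) over the active causes.
P(strain alarm | structural fatigue) = 0.53407×0.81 + 0.845311×0.19 = 0.432597 + 0.160609 = 0.593206
The overloaded truck-present share is 0.845311×0.19 = 0.160609.
Hence the posterior is 0.160609/0.593206 ≈ 0.271.

Pr(overloaded truck | strain alarm, structural fatigue) ≈ 0.271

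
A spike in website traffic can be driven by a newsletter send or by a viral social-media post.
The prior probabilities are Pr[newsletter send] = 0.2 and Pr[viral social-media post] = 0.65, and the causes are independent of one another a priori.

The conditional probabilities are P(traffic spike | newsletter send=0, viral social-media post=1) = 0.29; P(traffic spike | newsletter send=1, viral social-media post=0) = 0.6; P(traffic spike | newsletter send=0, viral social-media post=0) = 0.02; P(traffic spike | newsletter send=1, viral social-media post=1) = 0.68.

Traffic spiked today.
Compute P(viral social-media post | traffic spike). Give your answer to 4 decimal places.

P(viral social-media post | traffic spike) ≈ 0.8340

By total probability over the 4 (newsletter send, viral social-media post) configurations:
  P(traffic spike) = 0.02*0.8*0.35 + 0.29*0.8*0.65 + 0.6*0.2*0.35 + 0.68*0.2*0.65
        = 0.005600 + 0.150800 + 0.042000 + 0.088400 = 0.286800
Configurations with viral social-media post contribute 0.239200, so
  P(viral social-media post | traffic spike) = 0.239200 / 0.286800 ≈ 0.8340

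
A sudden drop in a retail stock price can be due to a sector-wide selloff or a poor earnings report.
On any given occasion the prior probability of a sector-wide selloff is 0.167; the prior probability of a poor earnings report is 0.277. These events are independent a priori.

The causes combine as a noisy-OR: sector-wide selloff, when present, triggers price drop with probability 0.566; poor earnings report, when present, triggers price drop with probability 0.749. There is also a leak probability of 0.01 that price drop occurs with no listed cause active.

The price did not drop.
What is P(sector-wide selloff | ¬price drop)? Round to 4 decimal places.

Under noisy-OR, P(price drop | causes) = 1 − (1−0.01)·∏(1−qᵢ) over the active causes.
Weight on sector-wide selloff=true, given the evidence: 0.051878 + 0.004989 = 0.056867
Normalizer over all consistent configurations: 0.99×0.833×0.723 + 0.24849×0.833×0.277 + 0.42966×0.167×0.723 + 0.107845×0.167×0.277 = 0.710440
Posterior = 0.056867 / 0.710440 ≈ 0.0800

P(sector-wide selloff | ¬price drop) ≈ 0.0800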